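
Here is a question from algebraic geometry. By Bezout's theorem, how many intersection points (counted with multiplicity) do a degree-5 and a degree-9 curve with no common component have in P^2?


Bezout's theorem states the intersection count equals the product of degrees.
Intersection count = 5 * 9 = 45

45


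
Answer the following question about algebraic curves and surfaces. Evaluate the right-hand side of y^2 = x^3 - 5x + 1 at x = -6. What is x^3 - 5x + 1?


Compute x^3 - 5x + 1 at x = -6:
x^3 = (-6)^3 = -216
(-5)*x = (-5)*(-6) = 30
Sum: -216 + 30 + 1 = -185

-185


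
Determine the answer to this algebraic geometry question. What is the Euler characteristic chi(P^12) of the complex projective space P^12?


The complex projective space P^12 has one cell in each even real dimension 0, 2, ..., 24.
The cohomology groups are H^{2k}(P^12) = Z for k = 0,...,12, and 0 otherwise.
Euler characteristic = sum of Betti numbers = 1 per even-dimensional cohomology group.
chi(P^12) = 12 + 1 = 13

13


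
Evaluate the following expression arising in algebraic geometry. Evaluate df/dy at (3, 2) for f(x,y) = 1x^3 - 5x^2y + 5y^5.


df/dy = (-5)*x^2 + 5*5*y^4
At (3,2): (-5)*3^2 + 5*5*2^4
= -45 + 400
= 355

355


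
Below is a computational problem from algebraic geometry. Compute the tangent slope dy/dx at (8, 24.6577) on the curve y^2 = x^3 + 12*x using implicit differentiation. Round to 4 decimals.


Using implicit differentiation of y^2 = x^3 + 12*x:
2y * dy/dx = 3x^2 + 12
dy/dx = (3x^2 + 12)/(2y)
Numerator: 3*8^2 + 12 = 204
Denominator: 2*24.6577 = 49.3154
dy/dx = 204/49.3154 = 4.1366

4.1366


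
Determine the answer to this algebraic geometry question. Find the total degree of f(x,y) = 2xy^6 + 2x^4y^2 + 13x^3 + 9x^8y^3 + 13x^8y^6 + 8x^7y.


Examine each term for its total degree (sum of exponents).
  Term '2xy^6' has total degree 1+6 = 7.
  Term '2x^4y^2' has total degree 4+2 = 6.
  Term '13x^3' has total degree 3+0 = 3.
  Term '9x^8y^3' has total degree 8+3 = 11.
  Term '13x^8y^6' has total degree 8+6 = 14.
  Term '8x^7y' has total degree 7+1 = 8.
The maximum total degree among all terms is 14.

14


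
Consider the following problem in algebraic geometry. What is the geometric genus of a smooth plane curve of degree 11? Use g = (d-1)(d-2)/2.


Using the genus formula for smooth plane curves:
g = (d-1)(d-2)/2
g = (11-1)(11-2)/2
g = 10*9/2
g = 90/2 = 45

45


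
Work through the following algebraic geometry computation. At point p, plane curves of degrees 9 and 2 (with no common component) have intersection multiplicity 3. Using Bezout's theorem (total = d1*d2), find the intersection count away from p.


By Bezout's theorem, the total intersection number is d1 * d2.
Total = 9 * 2 = 18
Intersection multiplicity at p = 3
Remaining intersections = 18 - 3 = 15

15


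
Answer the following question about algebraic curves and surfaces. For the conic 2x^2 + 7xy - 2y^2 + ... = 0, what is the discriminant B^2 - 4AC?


The discriminant of a conic Ax^2 + Bxy + Cy^2 + ... = 0 is B^2 - 4AC.
B^2 = 7^2 = 49
4AC = 4*2*(-2) = -16
Discriminant = 49 + 16 = 65

65


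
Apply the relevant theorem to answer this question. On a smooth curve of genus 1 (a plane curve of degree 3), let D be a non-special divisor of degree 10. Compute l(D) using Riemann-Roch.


First, compute the genus of a smooth plane curve of degree 3:
g = (d-1)(d-2)/2 = (3-1)(3-2)/2 = 1
For a non-special divisor D (i.e., h^1(D) = 0), Riemann-Roch gives:
l(D) = deg(D) - g + 1
Since deg(D) = 10 >= 2g - 1 = 1, D is non-special.
l(D) = 10 - 1 + 1 = 10

10


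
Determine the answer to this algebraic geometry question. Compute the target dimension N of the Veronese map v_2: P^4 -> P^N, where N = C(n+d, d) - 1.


The Veronese embedding v_d: P^n -> P^N maps each point to all
degree-d monomials in n+1 homogeneous coordinates.
N = C(n+d, d) - 1
N = C(4+2, 2) - 1
N = C(6, 2) - 1
C(6, 2) = 15
N = 15 - 1 = 14

14


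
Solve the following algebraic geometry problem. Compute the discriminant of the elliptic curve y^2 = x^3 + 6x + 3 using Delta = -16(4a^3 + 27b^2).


Compute each component:
4a^3 = 4*6^3 = 4*216 = 864
27b^2 = 27*3^2 = 27*9 = 243
4a^3 + 27b^2 = 864 + 243 = 1107
Delta = -16*1107 = -17712

-17712


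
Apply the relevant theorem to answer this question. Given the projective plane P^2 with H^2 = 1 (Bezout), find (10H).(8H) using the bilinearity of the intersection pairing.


Using bilinearity of the intersection pairing on the projective plane P^2:
(aH).(bH) = ab * (H.H)
We have H^2 = 1 (Bezout).
D.E = (10H).(8H) = 10*8*1
= 80*1
= 80

80


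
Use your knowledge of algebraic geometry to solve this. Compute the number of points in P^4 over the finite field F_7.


P^4(F_7) has (q^(n+1) - 1)/(q - 1) points.
= 7^4 + 7^3 + 7^2 + 7^1 + 7^0
= 2401 + 343 + 49 + 7 + 1
= 2801

2801


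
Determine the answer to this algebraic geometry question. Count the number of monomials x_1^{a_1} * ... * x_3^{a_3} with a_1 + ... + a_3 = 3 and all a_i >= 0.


The number of degree-3 monomials in 3 variables is C(d+n-1, n-1).
= C(3+3-1, 3-1) = C(5, 2)
= 10

10


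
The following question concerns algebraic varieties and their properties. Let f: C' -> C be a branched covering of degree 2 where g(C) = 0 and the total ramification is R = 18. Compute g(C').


Riemann-Hurwitz formula: 2g' - 2 = d(2g - 2) + R
Given: d = 2, g = 0, R = 18
2g' - 2 = 2*(2*0 - 2) + 18
2g' - 2 = 2*(-2) + 18
2g' - 2 = -4 + 18 = 14
2g' = 16
g' = 8

8


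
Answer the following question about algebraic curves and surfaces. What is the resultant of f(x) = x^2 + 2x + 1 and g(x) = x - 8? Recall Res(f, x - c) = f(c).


For Res(f, x - c), we evaluate f at x = c.
f(8) = 8^2 + 2*8 + 1
= 64 + 16 + 1
= 80 + 1 = 81
Res(f, g) = 81

81


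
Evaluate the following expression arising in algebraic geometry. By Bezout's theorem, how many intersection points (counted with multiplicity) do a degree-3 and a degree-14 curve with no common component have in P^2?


Bezout's theorem states the intersection count equals the product of degrees.
Intersection count = 3 * 14 = 42

42


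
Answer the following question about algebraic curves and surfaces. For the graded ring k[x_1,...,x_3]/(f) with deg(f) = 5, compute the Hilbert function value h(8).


For R = k[x_1,...,x_n]/(f) with f homogeneous of degree e:
The Hilbert series is (1 - t^e)/(1 - t)^n.
So h(d) = C(d+n-1, n-1) - C(d-e+n-1, n-1) for d >= e.
With n=3, e=5, d=8:
C(8+3-1, 3-1) = C(10, 2) = 45
C(8-5+3-1, 3-1) = C(5, 2) = 10
h(8) = 45 - 10 = 35

35


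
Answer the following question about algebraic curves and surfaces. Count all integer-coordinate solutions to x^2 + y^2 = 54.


Systematically check integer values of x where x^2 <= 54.
For each valid x, check if 54 - x^2 is a perfect square.
Total integer solutions found: 0

0


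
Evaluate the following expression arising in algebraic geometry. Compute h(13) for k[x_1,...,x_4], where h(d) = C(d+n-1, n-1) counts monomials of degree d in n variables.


The Hilbert function for the polynomial ring in 4 variables is:
h(d) = C(d+n-1, n-1)
h(13) = C(13+4-1, 4-1) = C(16, 3)
= 16! / (3! * 13!)
= 560

560


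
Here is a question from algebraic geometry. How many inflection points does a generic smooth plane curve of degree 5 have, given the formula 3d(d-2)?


For a general smooth plane curve C of degree d, the inflection points are
the intersection of C with its Hessian curve, which has degree 3(d-2).
By Bezout, the total intersection number is d * 3(d-2) = 5 * 9 = 45.
For a general curve every flex is ordinary, so each contributes
multiplicity 1 to C·Hess(C), and the number of distinct inflection
points is 3d(d-2).
Inflection points = 3*5*(5-2) = 3*5*3 = 45

45


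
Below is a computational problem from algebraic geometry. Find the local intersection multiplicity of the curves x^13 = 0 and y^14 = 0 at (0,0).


The intersection multiplicity of V(x^a) and V(y^b) at the origin is:
I(O; V(x^13), V(y^14)) = dim_k(k[x,y]/(x^13, y^14))
A basis for k[x,y]/(x^13, y^14) is the set of monomials x^i * y^j
where 0 <= i < 13 and 0 <= j < 14.
The number of such monomials is 13 * 14 = 182

182


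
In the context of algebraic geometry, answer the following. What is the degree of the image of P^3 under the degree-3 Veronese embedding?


The Veronese variety v_3(P^3) has degree d^r.
d^r = 3^3 = 27

27


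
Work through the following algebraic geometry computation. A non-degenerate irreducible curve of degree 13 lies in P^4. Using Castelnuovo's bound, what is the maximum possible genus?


Castelnuovo's bound: write d - 1 = m(r-1) + epsilon with 0 <= epsilon < r-1.
d - 1 = 13 - 1 = 12
r - 1 = 4 - 1 = 3
12 = 4*3 + 0, so m = 4, epsilon = 0
pi(d, r) = m(m-1)(r-1)/2 + m*epsilon
= 4*3*3/2 + 4*0
= 36/2 + 0
= 18 + 0 = 18

18


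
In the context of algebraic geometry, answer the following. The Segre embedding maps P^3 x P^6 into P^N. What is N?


The Segre embedding maps P^m x P^n into P^N via
all products of coordinates from each factor.
N = (m+1)(n+1) - 1
N = (3+1)(6+1) - 1
N = 4*7 - 1
N = 28 - 1 = 27

27


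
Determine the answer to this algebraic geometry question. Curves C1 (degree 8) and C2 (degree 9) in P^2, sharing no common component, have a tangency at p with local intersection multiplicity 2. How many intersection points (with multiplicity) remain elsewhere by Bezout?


By Bezout's theorem, the total intersection number is d1 * d2.
Total = 8 * 9 = 72
Intersection multiplicity at p = 2
Remaining intersections = 72 - 2 = 70

70


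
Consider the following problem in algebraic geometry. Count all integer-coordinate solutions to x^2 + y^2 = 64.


Systematically check integer values of x where x^2 <= 64.
For each valid x, check if 64 - x^2 is a perfect square.
x=0: 64 - 0 = 64, sqrt = 8 (valid)
x=8: 64 - 64 = 0, sqrt = 0 (valid)
Total integer solutions found: 4

4


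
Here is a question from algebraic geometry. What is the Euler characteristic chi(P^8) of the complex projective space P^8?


The complex projective space P^8 has one cell in each even real dimension 0, 2, ..., 16.
The cohomology groups are H^{2k}(P^8) = Z for k = 0,...,8, and 0 otherwise.
Euler characteristic = sum of Betti numbers = 1 per even-dimensional cohomology group.
chi(P^8) = 8 + 1 = 9

9


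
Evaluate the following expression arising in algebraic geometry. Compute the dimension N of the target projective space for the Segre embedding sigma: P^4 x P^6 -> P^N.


The Segre embedding maps P^m x P^n into P^N via
all products of coordinates from each factor.
N = (m+1)(n+1) - 1
N = (4+1)(6+1) - 1
N = 5*7 - 1
N = 35 - 1 = 34

34


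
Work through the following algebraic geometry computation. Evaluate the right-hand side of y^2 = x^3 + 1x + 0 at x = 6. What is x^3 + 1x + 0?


Compute x^3 + 1x + 0 at x = 6:
x^3 = 6^3 = 216
1*x = 1*6 = 6
Sum: 216 + 6 + 0 = 222

222


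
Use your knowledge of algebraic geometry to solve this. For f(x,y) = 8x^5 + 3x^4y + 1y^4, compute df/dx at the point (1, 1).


df/dx = 5*8*x^4 + 4*3*x^3*y
At (1,1): 5*8*1^4 + 4*3*1^3*1
= 40 + 12
= 52

52


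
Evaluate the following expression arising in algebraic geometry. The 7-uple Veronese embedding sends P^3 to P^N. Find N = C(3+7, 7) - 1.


The Veronese embedding v_d: P^n -> P^N maps each point to all
degree-d monomials in n+1 homogeneous coordinates.
N = C(n+d, d) - 1
N = C(3+7, 7) - 1
N = C(10, 7) - 1
C(10, 7) = 120
N = 120 - 1 = 119

119


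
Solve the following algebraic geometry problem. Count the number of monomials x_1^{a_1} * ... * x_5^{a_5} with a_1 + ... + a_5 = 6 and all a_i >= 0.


The number of degree-6 monomials in 5 variables is C(d+n-1, n-1).
= C(6+5-1, 5-1) = C(10, 4)
= 210

210


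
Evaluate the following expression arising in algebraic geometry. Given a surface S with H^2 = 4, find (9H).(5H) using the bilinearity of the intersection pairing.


Using bilinearity of the intersection pairing on a surface S:
(aH).(bH) = ab * (H.H)
We have H^2 = 4.
D.E = (9H).(5H) = 9*5*4
= 45*4
= 180

180


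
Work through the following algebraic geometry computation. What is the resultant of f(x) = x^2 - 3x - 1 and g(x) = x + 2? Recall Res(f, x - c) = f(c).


For Res(f, x - c), we evaluate f at x = c.
f(-2) = (-2)^2 - 3*(-2) - 1
= 4 + 6 - 1
= 10 - 1 = 9
Res(f, g) = 9

9


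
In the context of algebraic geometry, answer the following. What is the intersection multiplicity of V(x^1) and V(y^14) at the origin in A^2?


The intersection multiplicity of V(x^a) and V(y^b) at the origin is:
I(O; V(x^1), V(y^14)) = dim_k(k[x,y]/(x^1, y^14))
A basis for k[x,y]/(x^1, y^14) is the set of monomials x^i * y^j
where 0 <= i < 1 and 0 <= j < 14.
The number of such monomials is 1 * 14 = 14

14


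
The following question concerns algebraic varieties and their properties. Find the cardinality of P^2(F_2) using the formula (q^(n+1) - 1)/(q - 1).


P^2(F_2) has (q^(n+1) - 1)/(q - 1) points.
= 2^2 + 2^1 + 2^0
= 4 + 2 + 1
= 7

7


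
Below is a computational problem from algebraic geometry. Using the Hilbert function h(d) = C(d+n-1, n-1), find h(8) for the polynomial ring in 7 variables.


The Hilbert function for the polynomial ring in 7 variables is:
h(d) = C(d+n-1, n-1)
h(8) = C(8+7-1, 7-1) = C(14, 6)
= 14! / (6! * 8!)
= 3003

3003


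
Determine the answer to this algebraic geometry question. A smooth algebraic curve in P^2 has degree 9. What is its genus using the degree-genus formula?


Using the genus formula for smooth plane curves:
g = (d-1)(d-2)/2
g = (9-1)(9-2)/2
g = 8*7/2
g = 56/2 = 28

28


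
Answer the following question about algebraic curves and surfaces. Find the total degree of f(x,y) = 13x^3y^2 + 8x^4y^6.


Examine each term for its total degree (sum of exponents).
  Term '13x^3y^2' has total degree 3+2 = 5.
  Term '8x^4y^6' has total degree 4+6 = 10.
The maximum total degree among all terms is 10.

10


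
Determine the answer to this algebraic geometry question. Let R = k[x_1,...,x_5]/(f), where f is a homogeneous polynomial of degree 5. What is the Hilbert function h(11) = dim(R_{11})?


For R = k[x_1,...,x_n]/(f) with f homogeneous of degree e:
The Hilbert series is (1 - t^e)/(1 - t)^n.
So h(d) = C(d+n-1, n-1) - C(d-e+n-1, n-1) for d >= e.
With n=5, e=5, d=11:
C(11+5-1, 5-1) = C(15, 4) = 1365
C(11-5+5-1, 5-1) = C(10, 4) = 210
h(11) = 1365 - 210 = 1155

1155


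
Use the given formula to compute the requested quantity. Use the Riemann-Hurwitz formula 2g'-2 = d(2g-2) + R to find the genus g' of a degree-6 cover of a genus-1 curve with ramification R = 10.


Riemann-Hurwitz formula: 2g' - 2 = d(2g - 2) + R
Given: d = 6, g = 1, R = 10
2g' - 2 = 6*(2*1 - 2) + 10
2g' - 2 = 6*0 + 10
2g' - 2 = 0 + 10 = 10
2g' = 12
g' = 6

6


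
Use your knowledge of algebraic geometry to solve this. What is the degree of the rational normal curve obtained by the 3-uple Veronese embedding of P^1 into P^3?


The rational normal curve in P^3 is the image of P^1 under the 3-uple Veronese.
A general hyperplane in P^3 pulls back to a degree-3 form on P^1, which has 3 zeros,
so the curve meets a general hyperplane in 3 points. Degree = 3.

3


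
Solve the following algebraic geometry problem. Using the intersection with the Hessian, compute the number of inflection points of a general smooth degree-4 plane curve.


For a general smooth plane curve C of degree d, the inflection points are
the intersection of C with its Hessian curve, which has degree 3(d-2).
By Bezout, the total intersection number is d * 3(d-2) = 4 * 6 = 24.
For a general curve every flex is ordinary, so each contributes
multiplicity 1 to C·Hess(C), and the number of distinct inflection
points is 3d(d-2).
Inflection points = 3*4*(4-2) = 3*4*2 = 24

24


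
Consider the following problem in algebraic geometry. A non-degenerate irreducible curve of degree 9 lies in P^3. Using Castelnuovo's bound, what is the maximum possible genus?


Castelnuovo's bound: write d - 1 = m(r-1) + epsilon with 0 <= epsilon < r-1.
d - 1 = 9 - 1 = 8
r - 1 = 3 - 1 = 2
8 = 4*2 + 0, so m = 4, epsilon = 0
pi(d, r) = m(m-1)(r-1)/2 + m*epsilon
= 4*3*2/2 + 4*0
= 24/2 + 0
= 12 + 0 = 12

12


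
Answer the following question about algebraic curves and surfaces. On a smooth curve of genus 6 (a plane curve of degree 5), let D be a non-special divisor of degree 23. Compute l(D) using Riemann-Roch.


First, compute the genus of a smooth plane curve of degree 5:
g = (d-1)(d-2)/2 = (5-1)(5-2)/2 = 6
For a non-special divisor D (i.e., h^1(D) = 0), Riemann-Roch gives:
l(D) = deg(D) - g + 1
Since deg(D) = 23 >= 2g - 1 = 11, D is non-special.
l(D) = 23 - 6 + 1 = 18

18


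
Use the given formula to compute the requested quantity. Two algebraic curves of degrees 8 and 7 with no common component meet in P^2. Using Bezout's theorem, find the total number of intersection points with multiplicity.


Bezout's theorem states the intersection count equals the product of degrees.
Intersection count = 8 * 7 = 56

56


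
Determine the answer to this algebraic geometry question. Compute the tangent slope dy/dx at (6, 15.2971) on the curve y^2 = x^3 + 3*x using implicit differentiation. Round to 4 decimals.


Using implicit differentiation of y^2 = x^3 + 3*x:
2y * dy/dx = 3x^2 + 3
dy/dx = (3x^2 + 3)/(2y)
Numerator: 3*6^2 + 3 = 111
Denominator: 2*15.2971 = 30.5942
dy/dx = 111/30.5942 = 3.6281

3.6281


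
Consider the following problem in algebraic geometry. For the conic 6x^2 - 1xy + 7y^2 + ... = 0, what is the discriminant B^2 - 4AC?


The discriminant of a conic Ax^2 + Bxy + Cy^2 + ... = 0 is B^2 - 4AC.
B^2 = (-1)^2 = 1
4AC = 4*6*7 = 168
Discriminant = 1 - 168 = -167

-167


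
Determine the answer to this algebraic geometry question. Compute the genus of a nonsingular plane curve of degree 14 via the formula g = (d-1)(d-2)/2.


Using the genus formula for smooth plane curves:
g = (d-1)(d-2)/2
g = (14-1)(14-2)/2
g = 13*12/2
g = 156/2 = 78

78


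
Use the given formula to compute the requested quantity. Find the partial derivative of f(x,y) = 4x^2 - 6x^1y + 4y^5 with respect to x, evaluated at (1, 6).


df/dx = 2*4*x^1 + 1*(-6)*x^0*y
At (1,6): 2*4*1^1 + 1*(-6)*1^0*6
= 8 - 36
= -28

-28


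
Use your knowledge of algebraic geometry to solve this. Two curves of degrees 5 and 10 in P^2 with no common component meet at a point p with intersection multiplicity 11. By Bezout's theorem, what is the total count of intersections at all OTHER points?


By Bezout's theorem, the total intersection number is d1 * d2.
Total = 5 * 10 = 50
Intersection multiplicity at p = 11
Remaining intersections = 50 - 11 = 39

39


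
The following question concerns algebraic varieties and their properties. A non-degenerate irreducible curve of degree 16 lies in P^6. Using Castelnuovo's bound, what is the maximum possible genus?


Castelnuovo's bound: write d - 1 = m(r-1) + epsilon with 0 <= epsilon < r-1.
d - 1 = 16 - 1 = 15
r - 1 = 6 - 1 = 5
15 = 3*5 + 0, so m = 3, epsilon = 0
pi(d, r) = m(m-1)(r-1)/2 + m*epsilon
= 3*2*5/2 + 3*0
= 30/2 + 0
= 15 + 0 = 15

15


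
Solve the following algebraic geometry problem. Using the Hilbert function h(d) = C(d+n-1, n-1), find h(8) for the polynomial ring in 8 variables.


The Hilbert function for the polynomial ring in 8 variables is:
h(d) = C(d+n-1, n-1)
h(8) = C(8+8-1, 8-1) = C(15, 7)
= 15! / (7! * 8!)
= 6435

6435


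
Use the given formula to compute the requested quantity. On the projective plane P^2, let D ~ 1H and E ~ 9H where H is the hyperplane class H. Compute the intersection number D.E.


Using bilinearity of the intersection pairing on the projective plane P^2:
(aH).(bH) = ab * (H.H)
We have H^2 = 1 (Bezout).
D.E = (1H).(9H) = 1*9*1
= 9*1
= 9

9


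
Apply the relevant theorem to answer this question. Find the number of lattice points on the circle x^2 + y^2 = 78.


Systematically check integer values of x where x^2 <= 78.
For each valid x, check if 78 - x^2 is a perfect square.
Total integer solutions found: 0

0


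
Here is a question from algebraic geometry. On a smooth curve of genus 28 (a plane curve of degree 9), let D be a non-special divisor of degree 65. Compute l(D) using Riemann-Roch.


First, compute the genus of a smooth plane curve of degree 9:
g = (d-1)(d-2)/2 = (9-1)(9-2)/2 = 28
For a non-special divisor D (i.e., h^1(D) = 0), Riemann-Roch gives:
l(D) = deg(D) - g + 1
Since deg(D) = 65 >= 2g - 1 = 55, D is non-special.
l(D) = 65 - 28 + 1 = 38

38


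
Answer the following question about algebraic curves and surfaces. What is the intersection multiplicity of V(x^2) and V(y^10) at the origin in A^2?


The intersection multiplicity of V(x^a) and V(y^b) at the origin is:
I(O; V(x^2), V(y^10)) = dim_k(k[x,y]/(x^2, y^10))
A basis for k[x,y]/(x^2, y^10) is the set of monomials x^i * y^j
where 0 <= i < 2 and 0 <= j < 10.
The number of such monomials is 2 * 10 = 20

20


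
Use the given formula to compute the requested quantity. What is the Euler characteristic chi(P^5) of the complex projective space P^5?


The complex projective space P^5 has one cell in each even real dimension 0, 2, ..., 10.
The cohomology groups are H^{2k}(P^5) = Z for k = 0,...,5, and 0 otherwise.
Euler characteristic = sum of Betti numbers = 1 per even-dimensional cohomology group.
chi(P^5) = 5 + 1 = 6

6


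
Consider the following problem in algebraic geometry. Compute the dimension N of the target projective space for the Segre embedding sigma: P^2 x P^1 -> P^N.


The Segre embedding maps P^m x P^n into P^N via
all products of coordinates from each factor.
N = (m+1)(n+1) - 1
N = (2+1)(1+1) - 1
N = 3*2 - 1
N = 6 - 1 = 5

5


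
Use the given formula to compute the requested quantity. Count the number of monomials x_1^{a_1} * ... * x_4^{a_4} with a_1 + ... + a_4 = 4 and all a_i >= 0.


The number of degree-4 monomials in 4 variables is C(d+n-1, n-1).
= C(4+4-1, 4-1) = C(7, 3)
= 35

35


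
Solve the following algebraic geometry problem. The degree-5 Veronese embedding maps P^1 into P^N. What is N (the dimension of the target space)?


The Veronese embedding v_d: P^n -> P^N maps each point to all
degree-d monomials in n+1 homogeneous coordinates.
N = C(n+d, d) - 1
N = C(1+5, 5) - 1
N = C(6, 5) - 1
C(6, 5) = 6
N = 6 - 1 = 5

5


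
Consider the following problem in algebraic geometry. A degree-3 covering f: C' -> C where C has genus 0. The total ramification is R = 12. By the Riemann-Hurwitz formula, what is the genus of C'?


Riemann-Hurwitz formula: 2g' - 2 = d(2g - 2) + R
Given: d = 3, g = 0, R = 12
2g' - 2 = 3*(2*0 - 2) + 12
2g' - 2 = 3*(-2) + 12
2g' - 2 = -6 + 12 = 6
2g' = 8
g' = 4

4


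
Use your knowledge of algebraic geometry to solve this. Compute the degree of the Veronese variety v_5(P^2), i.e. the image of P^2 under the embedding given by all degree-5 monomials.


The Veronese variety v_5(P^2) has degree d^r.
d^r = 5^2 = 25

25


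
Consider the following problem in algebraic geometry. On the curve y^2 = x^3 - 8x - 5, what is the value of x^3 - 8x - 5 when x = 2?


Compute x^3 - 8x - 5 at x = 2:
x^3 = 2^3 = 8
(-8)*x = (-8)*2 = -16
Sum: 8 - 16 - 5 = -13

-13


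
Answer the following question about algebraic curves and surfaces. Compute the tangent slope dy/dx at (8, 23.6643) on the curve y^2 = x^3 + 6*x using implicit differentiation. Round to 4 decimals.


Using implicit differentiation of y^2 = x^3 + 6*x:
2y * dy/dx = 3x^2 + 6
dy/dx = (3x^2 + 6)/(2y)
Numerator: 3*8^2 + 6 = 198
Denominator: 2*23.6643 = 47.3286
dy/dx = 198/47.3286 = 4.1835

4.1835


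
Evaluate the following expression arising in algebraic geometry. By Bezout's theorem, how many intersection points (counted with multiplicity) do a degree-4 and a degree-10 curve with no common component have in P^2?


Bezout's theorem states the intersection count equals the product of degrees.
Intersection count = 4 * 10 = 40

40


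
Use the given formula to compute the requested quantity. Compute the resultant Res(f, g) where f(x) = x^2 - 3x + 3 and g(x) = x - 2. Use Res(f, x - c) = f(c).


For Res(f, x - c), we evaluate f at x = c.
f(2) = 2^2 - 3*2 + 3
= 4 - 6 + 3
= -2 + 3 = 1
Res(f, g) = 1

1


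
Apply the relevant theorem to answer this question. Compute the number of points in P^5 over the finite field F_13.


P^5(F_13) has (q^(n+1) - 1)/(q - 1) points.
= 13^5 + 13^4 + 13^3 + 13^2 + 13^1 + 13^0
= 371293 + 28561 + 2197 + 169 + 13 + 1
= 402234

402234


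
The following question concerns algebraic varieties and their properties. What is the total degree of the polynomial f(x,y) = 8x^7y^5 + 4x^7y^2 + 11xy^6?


Examine each term for its total degree (sum of exponents).
  Term '8x^7y^5' has total degree 7+5 = 12.
  Term '4x^7y^2' has total degree 7+2 = 9.
  Term '11xy^6' has total degree 1+6 = 7.
The maximum total degree among all terms is 12.

12


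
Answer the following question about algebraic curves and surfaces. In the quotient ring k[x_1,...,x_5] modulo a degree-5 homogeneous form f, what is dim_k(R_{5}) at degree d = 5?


For R = k[x_1,...,x_n]/(f) with f homogeneous of degree e:
The Hilbert series is (1 - t^e)/(1 - t)^n.
So h(d) = C(d+n-1, n-1) - C(d-e+n-1, n-1) for d >= e.
With n=5, e=5, d=5:
C(5+5-1, 5-1) = C(9, 4) = 126
C(5-5+5-1, 5-1) = C(4, 4) = 1
h(5) = 126 - 1 = 125

125


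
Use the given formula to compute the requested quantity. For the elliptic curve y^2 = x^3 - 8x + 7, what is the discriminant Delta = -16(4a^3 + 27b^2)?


Compute each component:
4a^3 = 4*(-8)^3 = 4*(-512) = -2048
27b^2 = 27*7^2 = 27*49 = 1323
4a^3 + 27b^2 = -2048 + 1323 = -725
Delta = -16*(-725) = 11600

11600


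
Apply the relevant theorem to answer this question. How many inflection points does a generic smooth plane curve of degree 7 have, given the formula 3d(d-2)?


For a general smooth plane curve C of degree d, the inflection points are
the intersection of C with its Hessian curve, which has degree 3(d-2).
By Bezout, the total intersection number is d * 3(d-2) = 7 * 15 = 105.
For a general curve every flex is ordinary, so each contributes
multiplicity 1 to C·Hess(C), and the number of distinct inflection
points is 3d(d-2).
Inflection points = 3*7*(7-2) = 3*7*5 = 105

105


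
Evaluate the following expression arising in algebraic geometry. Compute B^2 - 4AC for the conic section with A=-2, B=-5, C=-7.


The discriminant of a conic Ax^2 + Bxy + Cy^2 + ... = 0 is B^2 - 4AC.
B^2 = (-5)^2 = 25
4AC = 4*(-2)*(-7) = 56
Discriminant = 25 - 56 = -31

-31


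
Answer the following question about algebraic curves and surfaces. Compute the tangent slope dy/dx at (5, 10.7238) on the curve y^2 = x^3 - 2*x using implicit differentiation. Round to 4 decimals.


Using implicit differentiation of y^2 = x^3 - 2*x:
2y * dy/dx = 3x^2 - 2
dy/dx = (3x^2 - 2)/(2y)
Numerator: 3*5^2 - 2 = 73
Denominator: 2*10.7238 = 21.4476
dy/dx = 73/21.4476 = 3.4036

3.4036


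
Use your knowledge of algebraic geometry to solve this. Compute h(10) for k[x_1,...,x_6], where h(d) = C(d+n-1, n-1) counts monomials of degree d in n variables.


The Hilbert function for the polynomial ring in 6 variables is:
h(d) = C(d+n-1, n-1)
h(10) = C(10+6-1, 6-1) = C(15, 5)
= 15! / (5! * 10!)
= 3003

3003


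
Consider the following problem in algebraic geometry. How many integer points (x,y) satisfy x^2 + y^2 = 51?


Systematically check integer values of x where x^2 <= 51.
For each valid x, check if 51 - x^2 is a perfect square.
Total integer solutions found: 0

0


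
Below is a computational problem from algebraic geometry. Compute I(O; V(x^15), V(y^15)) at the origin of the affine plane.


The intersection multiplicity of V(x^a) and V(y^b) at the origin is:
I(O; V(x^15), V(y^15)) = dim_k(k[x,y]/(x^15, y^15))
A basis for k[x,y]/(x^15, y^15) is the set of monomials x^i * y^j
where 0 <= i < 15 and 0 <= j < 15.
The number of such monomials is 15 * 15 = 225

225


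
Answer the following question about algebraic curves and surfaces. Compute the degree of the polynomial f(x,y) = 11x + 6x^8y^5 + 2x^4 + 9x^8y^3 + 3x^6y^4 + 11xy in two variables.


Examine each term for its total degree (sum of exponents).
  Term '11x' has total degree 1+0 = 1.
  Term '6x^8y^5' has total degree 8+5 = 13.
  Term '2x^4' has total degree 4+0 = 4.
  Term '9x^8y^3' has total degree 8+3 = 11.
  Term '3x^6y^4' has total degree 6+4 = 10.
  Term '11xy' has total degree 1+1 = 2.
The maximum total degree among all terms is 13.

13


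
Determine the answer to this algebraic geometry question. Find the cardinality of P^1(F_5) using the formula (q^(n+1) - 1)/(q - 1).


P^1(F_5) has (q^(n+1) - 1)/(q - 1) points.
= 5^1 + 5^0
= 5 + 1
= 6

6


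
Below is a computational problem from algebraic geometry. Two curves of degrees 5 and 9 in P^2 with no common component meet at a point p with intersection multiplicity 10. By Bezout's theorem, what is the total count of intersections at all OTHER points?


By Bezout's theorem, the total intersection number is d1 * d2.
Total = 5 * 9 = 45
Intersection multiplicity at p = 10
Remaining intersections = 45 - 10 = 35

35


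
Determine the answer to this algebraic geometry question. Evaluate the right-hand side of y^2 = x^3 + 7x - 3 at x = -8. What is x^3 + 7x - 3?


Compute x^3 + 7x - 3 at x = -8:
x^3 = (-8)^3 = -512
7*x = 7*(-8) = -56
Sum: -512 - 56 - 3 = -571

-571


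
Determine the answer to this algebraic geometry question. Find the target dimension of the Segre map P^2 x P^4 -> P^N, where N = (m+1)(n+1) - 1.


The Segre embedding maps P^m x P^n into P^N via
all products of coordinates from each factor.
N = (m+1)(n+1) - 1
N = (2+1)(4+1) - 1
N = 3*5 - 1
N = 15 - 1 = 14

14


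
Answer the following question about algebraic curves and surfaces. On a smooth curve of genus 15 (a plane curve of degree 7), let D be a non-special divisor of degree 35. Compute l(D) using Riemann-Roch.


First, compute the genus of a smooth plane curve of degree 7:
g = (d-1)(d-2)/2 = (7-1)(7-2)/2 = 15
For a non-special divisor D (i.e., h^1(D) = 0), Riemann-Roch gives:
l(D) = deg(D) - g + 1
Since deg(D) = 35 >= 2g - 1 = 29, D is non-special.
l(D) = 35 - 15 + 1 = 21

21


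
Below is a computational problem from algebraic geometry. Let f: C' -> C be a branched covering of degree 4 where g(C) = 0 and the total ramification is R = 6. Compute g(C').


Riemann-Hurwitz formula: 2g' - 2 = d(2g - 2) + R
Given: d = 4, g = 0, R = 6
2g' - 2 = 4*(2*0 - 2) + 6
2g' - 2 = 4*(-2) + 6
2g' - 2 = -8 + 6 = -2
2g' = 0
g' = 0

0


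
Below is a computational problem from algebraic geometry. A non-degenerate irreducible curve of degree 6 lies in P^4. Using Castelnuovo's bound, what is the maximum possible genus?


Castelnuovo's bound: write d - 1 = m(r-1) + epsilon with 0 <= epsilon < r-1.
d - 1 = 6 - 1 = 5
r - 1 = 4 - 1 = 3
5 = 1*3 + 2, so m = 1, epsilon = 2
pi(d, r) = m(m-1)(r-1)/2 + m*epsilon
= 1*0*3/2 + 1*2
= 0/2 + 2
= 0 + 2 = 2

2


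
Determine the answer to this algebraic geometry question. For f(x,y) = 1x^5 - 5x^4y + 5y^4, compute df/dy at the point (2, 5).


df/dy = (-5)*x^4 + 4*5*y^3
At (2,5): (-5)*2^4 + 4*5*5^3
= -80 + 2500
= 2420

2420


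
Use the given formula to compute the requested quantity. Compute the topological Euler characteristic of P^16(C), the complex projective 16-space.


The complex projective space P^16 has one cell in each even real dimension 0, 2, ..., 32.
The cohomology groups are H^{2k}(P^16) = Z for k = 0,...,16, and 0 otherwise.
Euler characteristic = sum of Betti numbers = 1 per even-dimensional cohomology group.
chi(P^16) = 16 + 1 = 17

17


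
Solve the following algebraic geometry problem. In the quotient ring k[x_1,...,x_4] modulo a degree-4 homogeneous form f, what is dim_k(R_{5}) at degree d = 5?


For R = k[x_1,...,x_n]/(f) with f homogeneous of degree e:
The Hilbert series is (1 - t^e)/(1 - t)^n.
So h(d) = C(d+n-1, n-1) - C(d-e+n-1, n-1) for d >= e.
With n=4, e=4, d=5:
C(5+4-1, 4-1) = C(8, 3) = 56
C(5-4+4-1, 4-1) = C(4, 3) = 4
h(5) = 56 - 4 = 52

52


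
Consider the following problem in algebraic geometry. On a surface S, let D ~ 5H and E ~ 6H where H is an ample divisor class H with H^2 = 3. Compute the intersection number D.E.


Using bilinearity of the intersection pairing on a surface S:
(aH).(bH) = ab * (H.H)
We have H^2 = 3.
D.E = (5H).(6H) = 5*6*3
= 30*3
= 90

90


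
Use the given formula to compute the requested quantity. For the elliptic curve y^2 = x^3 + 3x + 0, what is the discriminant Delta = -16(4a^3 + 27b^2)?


Compute each component:
4a^3 = 4*3^3 = 4*27 = 108
27b^2 = 27*0^2 = 27*0 = 0
4a^3 + 27b^2 = 108 + 0 = 108
Delta = -16*108 = -1728

-1728


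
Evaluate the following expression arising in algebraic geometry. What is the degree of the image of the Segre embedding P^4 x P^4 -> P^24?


The degree of the Segre variety P^4 x P^4 is C(m+n, m).
= C(8, 4)
= 70

70


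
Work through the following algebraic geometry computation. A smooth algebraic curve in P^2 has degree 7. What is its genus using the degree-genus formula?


Using the genus formula for smooth plane curves:
g = (d-1)(d-2)/2
g = (7-1)(7-2)/2
g = 6*5/2
g = 30/2 = 15

15


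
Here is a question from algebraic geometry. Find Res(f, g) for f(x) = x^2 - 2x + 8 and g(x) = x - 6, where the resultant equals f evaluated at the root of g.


For Res(f, x - c), we evaluate f at x = c.
f(6) = 6^2 - 2*6 + 8
= 36 - 12 + 8
= 24 + 8 = 32
Res(f, g) = 32

32


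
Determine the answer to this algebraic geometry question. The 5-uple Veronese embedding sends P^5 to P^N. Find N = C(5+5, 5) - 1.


The Veronese embedding v_d: P^n -> P^N maps each point to all
degree-d monomials in n+1 homogeneous coordinates.
N = C(n+d, d) - 1
N = C(5+5, 5) - 1
N = C(10, 5) - 1
C(10, 5) = 252
N = 252 - 1 = 251

251


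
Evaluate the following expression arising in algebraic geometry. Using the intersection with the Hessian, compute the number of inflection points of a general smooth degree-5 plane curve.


For a general smooth plane curve C of degree d, the inflection points are
the intersection of C with its Hessian curve, which has degree 3(d-2).
By Bezout, the total intersection number is d * 3(d-2) = 5 * 9 = 45.
For a general curve every flex is ordinary, so each contributes
multiplicity 1 to C·Hess(C), and the number of distinct inflection
points is 3d(d-2).
Inflection points = 3*5*(5-2) = 3*5*3 = 45

45


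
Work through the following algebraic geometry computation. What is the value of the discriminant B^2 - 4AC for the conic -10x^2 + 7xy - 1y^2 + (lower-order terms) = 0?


The discriminant of a conic Ax^2 + Bxy + Cy^2 + ... = 0 is B^2 - 4AC.
B^2 = 7^2 = 49
4AC = 4*(-10)*(-1) = 40
Discriminant = 49 - 40 = 9

9


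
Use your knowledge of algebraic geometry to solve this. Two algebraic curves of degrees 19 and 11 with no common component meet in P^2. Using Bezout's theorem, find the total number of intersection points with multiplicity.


Bezout's theorem states the intersection count equals the product of degrees.
Intersection count = 19 * 11 = 209

209


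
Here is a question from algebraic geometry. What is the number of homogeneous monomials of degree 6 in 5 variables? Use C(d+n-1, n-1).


The number of degree-6 monomials in 5 variables is C(d+n-1, n-1).
= C(6+5-1, 5-1) = C(10, 4)
= 210

210


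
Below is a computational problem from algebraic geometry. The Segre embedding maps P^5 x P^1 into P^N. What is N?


The Segre embedding maps P^m x P^n into P^N via
all products of coordinates from each factor.
N = (m+1)(n+1) - 1
N = (5+1)(1+1) - 1
N = 6*2 - 1
N = 12 - 1 = 11

11


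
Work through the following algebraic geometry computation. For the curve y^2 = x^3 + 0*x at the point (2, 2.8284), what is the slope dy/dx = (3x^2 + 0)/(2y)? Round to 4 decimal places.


Using implicit differentiation of y^2 = x^3 + 0*x:
2y * dy/dx = 3x^2 + 0
dy/dx = (3x^2 + 0)/(2y)
Numerator: 3*2^2 + 0 = 12
Denominator: 2*2.8284 = 5.6568
dy/dx = 12/5.6568 = 2.1213

2.1213


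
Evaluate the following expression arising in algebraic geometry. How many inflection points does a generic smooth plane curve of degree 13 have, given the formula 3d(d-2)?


For a general smooth plane curve C of degree d, the inflection points are
the intersection of C with its Hessian curve, which has degree 3(d-2).
By Bezout, the total intersection number is d * 3(d-2) = 13 * 33 = 429.
For a general curve every flex is ordinary, so each contributes
multiplicity 1 to C·Hess(C), and the number of distinct inflection
points is 3d(d-2).
Inflection points = 3*13*(13-2) = 3*13*11 = 429

429


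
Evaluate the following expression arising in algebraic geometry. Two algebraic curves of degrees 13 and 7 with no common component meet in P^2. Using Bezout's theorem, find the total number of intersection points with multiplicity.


Bezout's theorem states the intersection count equals the product of degrees.
Intersection count = 13 * 7 = 91

91


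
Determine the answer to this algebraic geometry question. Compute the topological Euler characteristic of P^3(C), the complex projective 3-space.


The complex projective space P^3 has one cell in each even real dimension 0, 2, ..., 6.
The cohomology groups are H^{2k}(P^3) = Z for k = 0,...,3, and 0 otherwise.
Euler characteristic = sum of Betti numbers = 1 per even-dimensional cohomology group.
chi(P^3) = 3 + 1 = 4

4


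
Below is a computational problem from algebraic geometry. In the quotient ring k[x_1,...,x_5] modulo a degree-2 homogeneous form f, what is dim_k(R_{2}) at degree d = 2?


For R = k[x_1,...,x_n]/(f) with f homogeneous of degree e:
The Hilbert series is (1 - t^e)/(1 - t)^n.
So h(d) = C(d+n-1, n-1) - C(d-e+n-1, n-1) for d >= e.
With n=5, e=2, d=2:
C(2+5-1, 5-1) = C(6, 4) = 15
C(2-2+5-1, 5-1) = C(4, 4) = 1
h(2) = 15 - 1 = 14

14


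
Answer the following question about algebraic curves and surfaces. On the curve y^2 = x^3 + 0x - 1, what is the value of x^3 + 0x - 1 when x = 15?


Compute x^3 + 0x - 1 at x = 15:
x^3 = 15^3 = 3375
0*x = 0*15 = 0
Sum: 3375 + 0 - 1 = 3374

3374


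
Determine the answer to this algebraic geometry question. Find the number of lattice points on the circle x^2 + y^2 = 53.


Systematically check integer values of x where x^2 <= 53.
For each valid x, check if 53 - x^2 is a perfect square.
x=2: 53 - 4 = 49, sqrt = 7 (valid)
x=7: 53 - 49 = 4, sqrt = 2 (valid)
Total integer solutions found: 8

8


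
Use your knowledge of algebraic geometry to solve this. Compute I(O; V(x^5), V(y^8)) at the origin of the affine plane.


The intersection multiplicity of V(x^a) and V(y^b) at the origin is:
I(O; V(x^5), V(y^8)) = dim_k(k[x,y]/(x^5, y^8))
A basis for k[x,y]/(x^5, y^8) is the set of monomials x^i * y^j
where 0 <= i < 5 and 0 <= j < 8.
The number of such monomials is 5 * 8 = 40

40


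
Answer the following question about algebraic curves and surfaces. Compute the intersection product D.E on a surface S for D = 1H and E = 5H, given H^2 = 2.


Using bilinearity of the intersection pairing on a surface S:
(aH).(bH) = ab * (H.H)
We have H^2 = 2.
D.E = (1H).(5H) = 1*5*2
= 5*2
= 10

10


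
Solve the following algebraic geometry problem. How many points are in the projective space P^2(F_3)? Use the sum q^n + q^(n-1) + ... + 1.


P^2(F_3) has (q^(n+1) - 1)/(q - 1) points.
= 3^2 + 3^1 + 3^0
= 9 + 3 + 1
= 13

13


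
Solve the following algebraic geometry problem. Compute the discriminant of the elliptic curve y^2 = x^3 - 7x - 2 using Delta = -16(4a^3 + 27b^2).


Compute each component:
4a^3 = 4*(-7)^3 = 4*(-343) = -1372
27b^2 = 27*(-2)^2 = 27*4 = 108
4a^3 + 27b^2 = -1372 + 108 = -1264
Delta = -16*(-1264) = 20224

20224


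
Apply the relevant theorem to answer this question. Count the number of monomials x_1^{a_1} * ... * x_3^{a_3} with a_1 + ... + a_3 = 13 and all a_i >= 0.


The number of degree-13 monomials in 3 variables is C(d+n-1, n-1).
= C(13+3-1, 3-1) = C(15, 2)
= 105

105


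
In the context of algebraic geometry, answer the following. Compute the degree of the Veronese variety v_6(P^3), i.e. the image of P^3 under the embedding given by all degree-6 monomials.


The Veronese variety v_6(P^3) has degree d^r.
d^r = 6^3 = 216

216
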